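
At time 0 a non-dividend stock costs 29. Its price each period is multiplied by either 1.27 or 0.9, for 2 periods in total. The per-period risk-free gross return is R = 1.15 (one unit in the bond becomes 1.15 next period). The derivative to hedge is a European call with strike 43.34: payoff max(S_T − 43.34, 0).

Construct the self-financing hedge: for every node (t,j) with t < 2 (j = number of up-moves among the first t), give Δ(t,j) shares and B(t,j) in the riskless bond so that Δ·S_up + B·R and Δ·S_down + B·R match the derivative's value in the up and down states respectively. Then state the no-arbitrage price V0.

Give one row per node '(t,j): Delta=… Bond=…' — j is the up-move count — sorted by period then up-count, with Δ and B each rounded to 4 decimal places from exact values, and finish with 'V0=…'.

(0,0): Delta=0.1880 Bond=-4.2677
(1,0): Delta=0.0000 Bond=0.0000
(1,1): Delta=0.2520 Bond=-7.2637
V0=1.1855

The replicating-portfolio and risk-neutral prices coincide; use p* = (1.15−0.9)/(1.27−0.9) = 0.6757 for the latter.
Payoff layer (t=2): V(2,0)=0.0000, V(2,1)=0.0000, V(2,2)=3.4341
(1,0): S=26.1000. Δ = (V_up−V_dn)/(S_up−S_dn) = (0.0000−0.0000)/(33.1470−23.4900) = 0.0000. V = [p*·0.0000 + (1−p*)·0.0000]/1.15 = 0.0000. B = V − Δ·S = 0.0000.
(1,1): S=36.8300. Δ = (V_up−V_dn)/(S_up−S_dn) = (3.4341−0.0000)/(46.7741−33.1470) = 0.2520. V = [p*·3.4341 + (1−p*)·0.0000]/1.15 = 2.0177. B = V − Δ·S = -7.2637.
(0,0): S=29.0000. Δ = (V_up−V_dn)/(S_up−S_dn) = (2.0177−0.0000)/(36.8300−26.1000) = 0.1880. V = [p*·2.0177 + (1−p*)·0.0000]/1.15 = 1.1855. B = V − Δ·S = -4.2677.
Check: Δ(0,0)·S0 + B(0,0) = 1.1855 = V0.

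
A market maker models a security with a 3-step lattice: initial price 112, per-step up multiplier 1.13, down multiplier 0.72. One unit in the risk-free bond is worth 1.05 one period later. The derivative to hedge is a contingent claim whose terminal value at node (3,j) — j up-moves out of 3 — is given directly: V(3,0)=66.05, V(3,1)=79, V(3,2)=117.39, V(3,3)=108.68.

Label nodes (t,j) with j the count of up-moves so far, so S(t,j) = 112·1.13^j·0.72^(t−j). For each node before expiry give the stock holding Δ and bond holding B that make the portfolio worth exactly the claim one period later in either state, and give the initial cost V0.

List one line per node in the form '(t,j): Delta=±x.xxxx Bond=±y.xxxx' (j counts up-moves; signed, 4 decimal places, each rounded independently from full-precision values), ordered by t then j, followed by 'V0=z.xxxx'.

The replicating-portfolio and risk-neutral prices coincide; use p* = (1.05−0.72)/(1.13−0.72) = 0.8049 for the latter.
At expiry t=3: V(3,0)=66.0500, V(3,1)=79.0000, V(3,2)=117.3900, V(3,3)=108.6800
  t=2,j=0: stock 58.0608 → up 65.6087 (V=79.0000), down 41.8038 (V=66.0500). Price 72.8316; hedge Δ=0.5440, bond B=41.2462.
  t=2,j=1: stock 91.1232 → up 102.9692 (V=117.3900), down 65.6087 (V=79.0000). Price 104.6660; hedge Δ=1.0276, bond B=11.0318.
  t=2,j=2: stock 143.0128 → up 161.6045 (V=108.6800), down 102.9692 (V=117.3900). Price 105.1233; hedge Δ=-0.1485, bond B=126.3672.
  t=1,j=0: stock 80.6400 → up 91.1232 (V=104.6660), down 58.0608 (V=72.8316). Price 93.7661; hedge Δ=0.9629, bond B=16.1213.
  t=1,j=1: stock 126.5600 → up 143.0128 (V=105.1233), down 91.1232 (V=104.6660). Price 100.0325; hedge Δ=0.0088, bond B=98.9169.
  t=0,j=0: stock 112.0000 → up 126.5600 (V=100.0325), down 80.6400 (V=93.7661). Price 94.1045; hedge Δ=0.1365, bond B=78.8206.
Self-financing check: at every node Δ·S+B equals the discounted successor values.

(0,0): Delta=0.1365 Bond=78.8206
(1,0): Delta=0.9629 Bond=16.1213
(1,1): Delta=0.0088 Bond=98.9169
(2,0): Delta=0.5440 Bond=41.2462
(2,1): Delta=1.0276 Bond=11.0318
(2,2): Delta=-0.1485 Bond=126.3672
V0=94.1045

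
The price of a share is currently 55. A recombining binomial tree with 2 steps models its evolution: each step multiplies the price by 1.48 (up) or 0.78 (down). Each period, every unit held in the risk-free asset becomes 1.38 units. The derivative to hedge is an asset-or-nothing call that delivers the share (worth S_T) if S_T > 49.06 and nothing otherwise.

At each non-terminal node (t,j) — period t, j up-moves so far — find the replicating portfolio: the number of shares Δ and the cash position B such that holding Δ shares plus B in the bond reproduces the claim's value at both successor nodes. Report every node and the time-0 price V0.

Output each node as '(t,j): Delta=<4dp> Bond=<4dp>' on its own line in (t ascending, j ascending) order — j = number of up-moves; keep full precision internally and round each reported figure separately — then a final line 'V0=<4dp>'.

The replicating-portfolio and risk-neutral prices coincide; use p* = (1.38−0.78)/(1.48−0.78) = 0.8571 for the latter.
Terminal values V(2,·): V(2,0)=0.0000, V(2,1)=63.4920, V(2,2)=120.4720
Node (1,0) S=42.9000: V=(p*·63.4920+(1−p*)·0.0000)/1.38=39.4360; Δ=(63.4920−0.0000)/(63.4920−33.4620)=2.1143; B=V−Δ·S=-51.2668
Node (1,1) S=81.4000: V=(p*·120.4720+(1−p*)·63.4920)/1.38=81.4000; Δ=(120.4720−63.4920)/(120.4720−63.4920)=1.0000; B=V−Δ·S=0.0000
Node (0,0) S=55.0000: V=(p*·81.4000+(1−p*)·39.4360)/1.38=54.6414; Δ=(81.4000−39.4360)/(81.4000−42.9000)=1.0900; B=V−Δ·S=-5.3071
Check: Δ(0,0)·S0 + B(0,0) = 54.6414 = V0.

(0,0): Delta=1.0900 Bond=-5.3071
(1,0): Delta=2.1143 Bond=-51.2668
(1,1): Delta=1.0000 Bond=0.0000
V0=54.6414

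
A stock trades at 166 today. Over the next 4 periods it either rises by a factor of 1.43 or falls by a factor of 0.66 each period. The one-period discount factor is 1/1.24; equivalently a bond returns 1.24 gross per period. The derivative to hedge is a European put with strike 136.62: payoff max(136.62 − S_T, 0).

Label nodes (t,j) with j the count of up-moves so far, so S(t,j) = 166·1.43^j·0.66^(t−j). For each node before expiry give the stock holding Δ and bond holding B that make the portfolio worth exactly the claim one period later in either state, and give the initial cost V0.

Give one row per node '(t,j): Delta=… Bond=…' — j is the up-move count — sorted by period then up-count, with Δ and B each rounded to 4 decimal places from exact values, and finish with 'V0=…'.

Since d<R<u, set p* = (R−d)/(u−d) = 0.7532; price each node as the discounted p*-expectation of its children.
Terminal values V(4,·): V(4,0)=105.1219, V(4,1)=68.3742, V(4,2)=0.0000, V(4,3)=0.0000, V(4,4)=0.0000
(3,0): S=47.7243. Δ = (V_up−V_dn)/(S_up−S_dn) = (68.3742−105.1219)/(68.2458−31.4981) = -1.0000. V = [p*·68.3742 + (1−p*)·105.1219]/1.24 = 62.4531. B = V − Δ·S = 110.1774.
(3,1): S=103.4027. Δ = (V_up−V_dn)/(S_up−S_dn) = (0.0000−68.3742)/(147.8659−68.2458) = -0.8588. V = [p*·0.0000 + (1−p*)·68.3742]/1.24 = 13.6061. B = V − Δ·S = 102.4038.
(3,2): S=224.0392. Δ = (V_up−V_dn)/(S_up−S_dn) = (0.0000−0.0000)/(320.3761−147.8659) = 0.0000. V = [p*·0.0000 + (1−p*)·0.0000]/1.24 = 0.0000. B = V − Δ·S = 0.0000.
(3,3): S=485.4184. Δ = (V_up−V_dn)/(S_up−S_dn) = (0.0000−0.0000)/(694.1483−320.3761) = 0.0000. V = [p*·0.0000 + (1−p*)·0.0000]/1.24 = 0.0000. B = V − Δ·S = 0.0000.
(2,0): S=72.3096. Δ = (V_up−V_dn)/(S_up−S_dn) = (13.6061−62.4531)/(103.4027−47.7243) = -0.8773. V = [p*·13.6061 + (1−p*)·62.4531]/1.24 = 20.6929. B = V − Δ·S = 84.1306.
(2,1): S=156.6708. Δ = (V_up−V_dn)/(S_up−S_dn) = (0.0000−13.6061)/(224.0392−103.4027) = -0.1128. V = [p*·0.0000 + (1−p*)·13.6061]/1.24 = 2.7075. B = V − Δ·S = 20.3778.
(2,2): S=339.4534. Δ = (V_up−V_dn)/(S_up−S_dn) = (0.0000−0.0000)/(485.4184−224.0392) = 0.0000. V = [p*·0.0000 + (1−p*)·0.0000]/1.24 = 0.0000. B = V − Δ·S = 0.0000.
(1,0): S=109.5600. Δ = (V_up−V_dn)/(S_up−S_dn) = (2.7075−20.6929)/(156.6708−72.3096) = -0.2132. V = [p*·2.7075 + (1−p*)·20.6929]/1.24 = 5.7625. B = V − Δ·S = 29.1202.
(1,1): S=237.3800. Δ = (V_up−V_dn)/(S_up−S_dn) = (0.0000−2.7075)/(339.4534−156.6708) = -0.0148. V = [p*·0.0000 + (1−p*)·2.7075]/1.24 = 0.5388. B = V − Δ·S = 4.0551.
(0,0): S=166.0000. Δ = (V_up−V_dn)/(S_up−S_dn) = (0.5388−5.7625)/(237.3800−109.5600) = -0.0409. V = [p*·0.5388 + (1−p*)·5.7625]/1.24 = 1.4740. B = V − Δ·S = 8.2580.
Check: Δ(0,0)·S0 + B(0,0) = 1.4740 = V0.

(0,0): Delta=-0.0409 Bond=8.2580
(1,0): Delta=-0.2132 Bond=29.1202
(1,1): Delta=-0.0148 Bond=4.0551
(2,0): Delta=-0.8773 Bond=84.1306
(2,1): Delta=-0.1128 Bond=20.3778
(2,2): Delta=0.0000 Bond=0.0000
(3,0): Delta=-1.0000 Bond=110.1774
(3,1): Delta=-0.8588 Bond=102.4038
(3,2): Delta=0.0000 Bond=0.0000
(3,3): Delta=0.0000 Bond=0.0000
V0=1.4740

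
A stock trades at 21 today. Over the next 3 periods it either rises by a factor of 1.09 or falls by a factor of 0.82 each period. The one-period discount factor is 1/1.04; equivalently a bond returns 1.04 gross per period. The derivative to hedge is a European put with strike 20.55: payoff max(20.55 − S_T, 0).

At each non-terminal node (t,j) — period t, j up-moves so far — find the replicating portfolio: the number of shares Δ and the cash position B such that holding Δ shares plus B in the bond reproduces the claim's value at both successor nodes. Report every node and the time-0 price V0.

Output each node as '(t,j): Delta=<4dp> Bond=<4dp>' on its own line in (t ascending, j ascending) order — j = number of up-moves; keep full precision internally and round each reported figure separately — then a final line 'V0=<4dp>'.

(0,0): Delta=-0.2805 Bond=6.3564
(1,0): Delta=-1.0000 Bond=18.9996
(1,1): Delta=-0.1575 Bond=3.7950
(2,0): Delta=-1.0000 Bond=19.7596
(2,1): Delta=-1.0000 Bond=19.7596
(2,2): Delta=-0.0135 Bond=0.3529
V0=0.4649

No-arbitrage ⇒ martingale measure with p* = (R−d)/(u−d) = 0.8148.
Terminal payoffs: V(3,0)=8.9713, V(3,1)=5.1588, V(3,2)=0.0909, V(3,3)=0.0000
Node (2,0) S=14.1204: V=(p*·5.1588+(1−p*)·8.9713)/1.04=5.6392; Δ=(5.1588−8.9713)/(15.3912−11.5787)=-1.0000; B=V−Δ·S=19.7596
Node (2,1) S=18.7698: V=(p*·0.0909+(1−p*)·5.1588)/1.04=0.9898; Δ=(0.0909−5.1588)/(20.4591−15.3912)=-1.0000; B=V−Δ·S=19.7596
Node (2,2) S=24.9501: V=(p*·0.0000+(1−p*)·0.0909)/1.04=0.0162; Δ=(0.0000−0.0909)/(27.1956−20.4591)=-0.0135; B=V−Δ·S=0.3529
Node (1,0) S=17.2200: V=(p*·0.9898+(1−p*)·5.6392)/1.04=1.7796; Δ=(0.9898−5.6392)/(18.7698−14.1204)=-1.0000; B=V−Δ·S=18.9996
Node (1,1) S=22.8900: V=(p*·0.0162+(1−p*)·0.9898)/1.04=0.1889; Δ=(0.0162−0.9898)/(24.9501−18.7698)=-0.1575; B=V−Δ·S=3.7950
Node (0,0) S=21.0000: V=(p*·0.1889+(1−p*)·1.7796)/1.04=0.4649; Δ=(0.1889−1.7796)/(22.8900−17.2200)=-0.2805; B=V−Δ·S=6.3564
Check: Δ(0,0)·S0 + B(0,0) = 0.4649 = V0.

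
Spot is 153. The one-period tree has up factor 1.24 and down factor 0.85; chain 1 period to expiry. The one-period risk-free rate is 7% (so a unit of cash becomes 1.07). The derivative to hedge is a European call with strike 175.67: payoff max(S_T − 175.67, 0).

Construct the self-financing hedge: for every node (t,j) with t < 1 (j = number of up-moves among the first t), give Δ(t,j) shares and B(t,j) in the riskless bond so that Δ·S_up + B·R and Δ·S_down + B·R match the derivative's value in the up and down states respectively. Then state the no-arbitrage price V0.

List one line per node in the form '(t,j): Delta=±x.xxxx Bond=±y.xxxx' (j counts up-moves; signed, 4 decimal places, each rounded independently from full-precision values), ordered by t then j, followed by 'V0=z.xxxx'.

Under the risk-neutral measure, an up-move has probability p* = (R−d)/(u−d) = 0.5641 and values discount at R = 1.07.
Terminal values V(1,·): V(1,0)=0.0000, V(1,1)=14.0500
  t=0,j=0: stock 153.0000 → up 189.7200 (V=14.0500), down 130.0500 (V=0.0000). Price 7.4071; hedge Δ=0.2355, bond B=-28.6185.
The time-0 hedge costs 7.4071, which is the no-arbitrage price.

(0,0): Delta=0.2355 Bond=-28.6185
V0=7.4071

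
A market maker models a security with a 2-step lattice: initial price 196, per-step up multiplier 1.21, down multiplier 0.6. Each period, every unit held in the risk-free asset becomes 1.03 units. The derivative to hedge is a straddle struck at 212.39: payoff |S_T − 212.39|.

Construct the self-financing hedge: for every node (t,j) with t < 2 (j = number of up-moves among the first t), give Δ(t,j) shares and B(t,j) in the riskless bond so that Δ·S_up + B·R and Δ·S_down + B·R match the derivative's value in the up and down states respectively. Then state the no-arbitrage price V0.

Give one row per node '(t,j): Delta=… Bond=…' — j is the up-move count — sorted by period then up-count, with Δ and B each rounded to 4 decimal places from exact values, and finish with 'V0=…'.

No-arbitrage ⇒ martingale measure with p* = (R−d)/(u−d) = 0.7049.
Terminal values V(2,·): V(2,0)=141.8300, V(2,1)=70.0940, V(2,2)=74.5736
Node (1,0) S=117.6000: V=(p*·70.0940+(1−p*)·141.8300)/1.03=88.6039; Δ=(70.0940−141.8300)/(142.2960−70.5600)=-1.0000; B=V−Δ·S=206.2039
Node (1,1) S=237.1600: V=(p*·74.5736+(1−p*)·70.0940)/1.03=71.1182; Δ=(74.5736−70.0940)/(286.9636−142.2960)=0.0310; B=V−Δ·S=63.7746
Node (0,0) S=196.0000: V=(p*·71.1182+(1−p*)·88.6039)/1.03=74.0562; Δ=(71.1182−88.6039)/(237.1600−117.6000)=-0.1463; B=V−Δ·S=102.7213
Check: Δ(0,0)·S0 + B(0,0) = 74.0562 = V0.

(0,0): Delta=-0.1463 Bond=102.7213
(1,0): Delta=-1.0000 Bond=206.2039
(1,1): Delta=0.0310 Bond=63.7746
V0=74.0562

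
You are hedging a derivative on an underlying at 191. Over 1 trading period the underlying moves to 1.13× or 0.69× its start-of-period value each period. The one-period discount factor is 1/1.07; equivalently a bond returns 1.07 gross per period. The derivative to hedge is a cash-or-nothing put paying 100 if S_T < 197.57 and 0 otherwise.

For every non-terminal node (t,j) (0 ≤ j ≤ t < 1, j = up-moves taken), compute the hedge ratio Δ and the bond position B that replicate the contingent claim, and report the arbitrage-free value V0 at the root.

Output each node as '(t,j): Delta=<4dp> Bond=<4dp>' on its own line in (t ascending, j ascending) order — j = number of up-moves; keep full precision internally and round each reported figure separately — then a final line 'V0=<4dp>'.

The replicating-portfolio and risk-neutral prices coincide; use p* = (1.07−0.69)/(1.13−0.69) = 0.8636 for the latter.
Payoff layer (t=1): V(1,0)=100.0000, V(1,1)=0.0000
(0,0): S=191.0000. Δ = (V_up−V_dn)/(S_up−S_dn) = (0.0000−100.0000)/(215.8300−131.7900) = -1.1899. V = [p*·0.0000 + (1−p*)·100.0000]/1.07 = 12.7443. B = V − Δ·S = 240.0170.
Root portfolio cost Δ·191+B reproduces V0=12.7443.

(0,0): Delta=-1.1899 Bond=240.0170
V0=12.7443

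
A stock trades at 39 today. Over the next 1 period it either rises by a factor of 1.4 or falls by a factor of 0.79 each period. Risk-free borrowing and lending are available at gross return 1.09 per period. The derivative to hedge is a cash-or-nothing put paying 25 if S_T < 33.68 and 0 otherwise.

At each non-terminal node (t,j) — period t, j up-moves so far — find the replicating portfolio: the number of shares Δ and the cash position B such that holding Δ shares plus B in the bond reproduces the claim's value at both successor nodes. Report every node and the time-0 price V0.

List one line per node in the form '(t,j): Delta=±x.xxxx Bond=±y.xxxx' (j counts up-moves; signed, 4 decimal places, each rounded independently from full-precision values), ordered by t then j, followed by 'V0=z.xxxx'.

(0,0): Delta=-1.0509 Bond=52.6395
V0=11.6559

The replicating-portfolio and risk-neutral prices coincide; use p* = (1.09−0.79)/(1.4−0.79) = 0.4918 for the latter.
Payoff layer (t=1): V(1,0)=25.0000, V(1,1)=0.0000
  t=0,j=0: stock 39.0000 → up 54.6000 (V=0.0000), down 30.8100 (V=25.0000). Price 11.6559; hedge Δ=-1.0509, bond B=52.6395.
Each (Δ,B) replicates both successor values, so the strategy is self-financing and V0 is arbitrage-free.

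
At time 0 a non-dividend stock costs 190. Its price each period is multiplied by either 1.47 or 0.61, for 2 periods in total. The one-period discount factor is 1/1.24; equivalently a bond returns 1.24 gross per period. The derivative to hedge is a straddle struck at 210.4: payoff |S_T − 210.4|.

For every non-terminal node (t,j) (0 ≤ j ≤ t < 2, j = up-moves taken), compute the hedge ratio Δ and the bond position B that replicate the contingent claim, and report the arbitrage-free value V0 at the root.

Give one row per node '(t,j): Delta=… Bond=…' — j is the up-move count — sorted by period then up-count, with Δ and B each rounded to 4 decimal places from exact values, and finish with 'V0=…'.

Under the risk-neutral measure, an up-move has probability p* = (R−d)/(u−d) = 0.7326 and values discount at R = 1.24.
Terminal payoffs: V(2,0)=139.7010, V(2,1)=40.0270, V(2,2)=200.1710
Node (1,0) S=115.9000: V=(p*·40.0270+(1−p*)·139.7010)/1.24=53.7774; Δ=(40.0270−139.7010)/(170.3730−70.6990)=-1.0000; B=V−Δ·S=169.6774
Node (1,1) S=279.3000: V=(p*·200.1710+(1−p*)·40.0270)/1.24=126.8885; Δ=(200.1710−40.0270)/(410.5710−170.3730)=0.6667; B=V−Δ·S=-59.3254
Node (0,0) S=190.0000: V=(p*·126.8885+(1−p*)·53.7774)/1.24=86.5609; Δ=(126.8885−53.7774)/(279.3000−115.9000)=0.4474; B=V−Δ·S=1.5480
The time-0 hedge costs 86.5609, which is the no-arbitrage price.

(0,0): Delta=0.4474 Bond=1.5480
(1,0): Delta=-1.0000 Bond=169.6774
(1,1): Delta=0.6667 Bond=-59.3254
V0=86.5609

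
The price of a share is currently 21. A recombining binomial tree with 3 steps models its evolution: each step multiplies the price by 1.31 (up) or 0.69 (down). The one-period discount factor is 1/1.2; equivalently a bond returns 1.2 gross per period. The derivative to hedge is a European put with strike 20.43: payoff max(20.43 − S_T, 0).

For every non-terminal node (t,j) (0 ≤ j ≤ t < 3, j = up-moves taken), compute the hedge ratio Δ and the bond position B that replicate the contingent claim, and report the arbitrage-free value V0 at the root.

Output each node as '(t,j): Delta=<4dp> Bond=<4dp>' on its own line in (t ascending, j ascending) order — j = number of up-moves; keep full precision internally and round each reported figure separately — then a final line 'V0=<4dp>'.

(0,0): Delta=-0.1246 Bond=2.9891
(1,0): Delta=-0.6615 Bond=11.3672
(1,1): Delta=-0.0636 Bond=1.9088
(2,0): Delta=-1.0000 Bond=17.0250
(2,1): Delta=-0.6230 Bond=12.9107
(2,2): Delta=0.0000 Bond=0.0000
V0=0.3733

Under the risk-neutral measure, an up-move has probability p* = (R−d)/(u−d) = 0.8226 and values discount at R = 1.2.
Terminal payoffs: V(3,0)=13.5313, V(3,1)=7.3325, V(3,2)=0.0000, V(3,3)=0.0000
(2,0): S=9.9981. Δ = (V_up−V_dn)/(S_up−S_dn) = (7.3325−13.5313)/(13.0975−6.8987) = -1.0000. V = [p*·7.3325 + (1−p*)·13.5313]/1.2 = 7.0269. B = V − Δ·S = 17.0250.
(2,1): S=18.9819. Δ = (V_up−V_dn)/(S_up−S_dn) = (0.0000−7.3325)/(24.8663−13.0975) = -0.6230. V = [p*·0.0000 + (1−p*)·7.3325]/1.2 = 1.0841. B = V − Δ·S = 12.9107.
(2,2): S=36.0381. Δ = (V_up−V_dn)/(S_up−S_dn) = (0.0000−0.0000)/(47.2099−24.8663) = 0.0000. V = [p*·0.0000 + (1−p*)·0.0000]/1.2 = 0.0000. B = V − Δ·S = 0.0000.
(1,0): S=14.4900. Δ = (V_up−V_dn)/(S_up−S_dn) = (1.0841−7.0269)/(18.9819−9.9981) = -0.6615. V = [p*·1.0841 + (1−p*)·7.0269]/1.2 = 1.7821. B = V − Δ·S = 11.3672.
(1,1): S=27.5100. Δ = (V_up−V_dn)/(S_up−S_dn) = (0.0000−1.0841)/(36.0381−18.9819) = -0.0636. V = [p*·0.0000 + (1−p*)·1.0841]/1.2 = 0.1603. B = V − Δ·S = 1.9088.
(0,0): S=21.0000. Δ = (V_up−V_dn)/(S_up−S_dn) = (0.1603−1.7821)/(27.5100−14.4900) = -0.1246. V = [p*·0.1603 + (1−p*)·1.7821]/1.2 = 0.3733. B = V − Δ·S = 2.9891.
Each (Δ,B) replicates both successor values, so the strategy is self-financing and V0 is arbitrage-free.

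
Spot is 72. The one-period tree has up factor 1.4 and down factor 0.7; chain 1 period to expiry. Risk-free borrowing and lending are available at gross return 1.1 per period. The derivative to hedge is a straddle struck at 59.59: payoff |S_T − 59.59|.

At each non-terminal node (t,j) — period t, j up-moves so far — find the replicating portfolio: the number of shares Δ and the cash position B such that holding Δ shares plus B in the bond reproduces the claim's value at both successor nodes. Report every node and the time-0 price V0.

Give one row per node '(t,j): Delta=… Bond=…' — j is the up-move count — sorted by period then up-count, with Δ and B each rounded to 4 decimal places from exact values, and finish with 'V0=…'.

(0,0): Delta=0.6353 Bond=-20.7545
V0=24.9883

Under the risk-neutral measure, an up-move has probability p* = (R−d)/(u−d) = 0.5714 and values discount at R = 1.1.
Terminal values V(1,·): V(1,0)=9.1900, V(1,1)=41.2100
(0,0): S=72.0000. Δ = (V_up−V_dn)/(S_up−S_dn) = (41.2100−9.1900)/(100.8000−50.4000) = 0.6353. V = [p*·41.2100 + (1−p*)·9.1900]/1.1 = 24.9883. B = V − Δ·S = -20.7545.
Check: Δ(0,0)·S0 + B(0,0) = 24.9883 = V0.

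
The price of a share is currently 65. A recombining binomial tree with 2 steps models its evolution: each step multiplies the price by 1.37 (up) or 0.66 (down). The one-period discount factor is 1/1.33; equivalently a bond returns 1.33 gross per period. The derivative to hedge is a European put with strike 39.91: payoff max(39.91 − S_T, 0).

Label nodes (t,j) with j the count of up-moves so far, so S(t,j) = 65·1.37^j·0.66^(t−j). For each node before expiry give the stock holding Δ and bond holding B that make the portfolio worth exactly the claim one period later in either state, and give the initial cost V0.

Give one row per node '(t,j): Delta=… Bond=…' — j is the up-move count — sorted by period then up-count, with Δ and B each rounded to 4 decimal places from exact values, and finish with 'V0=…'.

(0,0): Delta=-0.0106 Bond=0.7126
(1,0): Delta=-0.3807 Bond=16.8236
(1,1): Delta=0.0000 Bond=0.0000
V0=0.0208

Since d<R<u, set p* = (R−d)/(u−d) = 0.9437; price each node as the discounted p*-expectation of its children.
Terminal payoffs: V(2,0)=11.5960, V(2,1)=0.0000, V(2,2)=0.0000
  t=1,j=0: stock 42.9000 → up 58.7730 (V=0.0000), down 28.3140 (V=11.5960). Price 0.4912; hedge Δ=-0.3807, bond B=16.8236.
  t=1,j=1: stock 89.0500 → up 121.9985 (V=0.0000), down 58.7730 (V=0.0000). Price 0.0000; hedge Δ=0.0000, bond B=0.0000.
  t=0,j=0: stock 65.0000 → up 89.0500 (V=0.0000), down 42.9000 (V=0.4912). Price 0.0208; hedge Δ=-0.0106, bond B=0.7126.
The time-0 hedge costs 0.0208, which is the no-arbitrage price.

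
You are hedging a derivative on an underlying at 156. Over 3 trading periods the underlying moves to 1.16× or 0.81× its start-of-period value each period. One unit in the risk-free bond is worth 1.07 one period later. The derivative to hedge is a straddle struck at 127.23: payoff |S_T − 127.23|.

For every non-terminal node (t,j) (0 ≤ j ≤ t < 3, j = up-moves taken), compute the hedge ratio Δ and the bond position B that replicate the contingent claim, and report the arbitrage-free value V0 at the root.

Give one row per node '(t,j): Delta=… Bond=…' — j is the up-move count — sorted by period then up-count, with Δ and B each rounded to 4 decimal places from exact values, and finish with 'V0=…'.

(0,0): Delta=0.8203 Bond=-72.5475
(1,0): Delta=0.3437 Bond=-17.4095
(1,1): Delta=0.9355 Bond=-98.4699
(2,0): Delta=-1.0000 Bond=118.9065
(2,1): Delta=0.6685 Bond=-66.2364
(2,2): Delta=1.0000 Bond=-118.9065
V0=55.4183

No-arbitrage ⇒ martingale measure with p* = (R−d)/(u−d) = 0.7429.
Terminal values V(3,·): V(3,0)=44.3252, V(3,1)=8.5021, V(3,2)=42.8000, V(3,3)=116.2698
  t=2,j=0: stock 102.3516 → up 118.7279 (V=8.5021), down 82.9048 (V=44.3252). Price 16.5549; hedge Δ=-1.0000, bond B=118.9065.
  t=2,j=1: stock 146.5776 → up 170.0300 (V=42.8000), down 118.7279 (V=8.5021). Price 31.7575; hedge Δ=0.6685, bond B=-66.2364.
  t=2,j=2: stock 209.9136 → up 243.4998 (V=116.2698), down 170.0300 (V=42.8000). Price 91.0071; hedge Δ=1.0000, bond B=-118.9065.
  t=1,j=0: stock 126.3600 → up 146.5776 (V=31.7575), down 102.3516 (V=16.5549). Price 26.0264; hedge Δ=0.3437, bond B=-17.4095.
  t=1,j=1: stock 180.9600 → up 209.9136 (V=91.0071), down 146.5776 (V=31.7575). Price 70.8145; hedge Δ=0.9355, bond B=-98.4699.
  t=0,j=0: stock 156.0000 → up 180.9600 (V=70.8145), down 126.3600 (V=26.0264). Price 55.4183; hedge Δ=0.8203, bond B=-72.5475.
Each (Δ,B) replicates both successor values, so the strategy is self-financing and V0 is arbitrage-free.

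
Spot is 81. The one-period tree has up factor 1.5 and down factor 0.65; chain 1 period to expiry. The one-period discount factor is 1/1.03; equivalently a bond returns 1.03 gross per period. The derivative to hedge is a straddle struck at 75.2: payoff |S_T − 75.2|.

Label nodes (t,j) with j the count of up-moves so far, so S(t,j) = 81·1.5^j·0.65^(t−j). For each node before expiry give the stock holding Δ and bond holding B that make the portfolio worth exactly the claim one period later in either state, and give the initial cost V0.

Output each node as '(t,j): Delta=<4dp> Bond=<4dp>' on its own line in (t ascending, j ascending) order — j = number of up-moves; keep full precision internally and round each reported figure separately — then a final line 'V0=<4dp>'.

The replicating-portfolio and risk-neutral prices coincide; use p* = (1.03−0.65)/(1.5−0.65) = 0.4471 for the latter.
Terminal payoffs: V(1,0)=22.5500, V(1,1)=46.3000
(0,0): S=81.0000. Δ = (V_up−V_dn)/(S_up−S_dn) = (46.3000−22.5500)/(121.5000−52.6500) = 0.3450. V = [p*·46.3000 + (1−p*)·22.5500]/1.03 = 32.2016. B = V − Δ·S = 4.2604.
Check: Δ(0,0)·S0 + B(0,0) = 32.2016 = V0.

(0,0): Delta=0.3450 Bond=4.2604
V0=32.2016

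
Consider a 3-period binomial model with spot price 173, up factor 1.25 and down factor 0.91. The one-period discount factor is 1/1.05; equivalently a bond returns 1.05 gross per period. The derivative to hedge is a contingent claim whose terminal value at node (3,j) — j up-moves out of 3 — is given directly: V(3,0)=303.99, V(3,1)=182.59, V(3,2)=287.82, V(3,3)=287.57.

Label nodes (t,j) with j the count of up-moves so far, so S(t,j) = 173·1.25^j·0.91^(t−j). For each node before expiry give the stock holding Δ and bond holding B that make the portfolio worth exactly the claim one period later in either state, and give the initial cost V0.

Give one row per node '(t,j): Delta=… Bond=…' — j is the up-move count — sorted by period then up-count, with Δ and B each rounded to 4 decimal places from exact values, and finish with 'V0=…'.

Risk-neutral probability p* = (R−d)/(u−d) = (1.05−0.91)/(1.25−0.91) = 0.4118.
Terminal payoffs: V(3,0)=303.9900, V(3,1)=182.5900, V(3,2)=287.8200, V(3,3)=287.5700
Node (2,0) S=143.2613: V=(p*·182.5900+(1−p*)·303.9900)/1.05=241.9064; Δ=(182.5900−303.9900)/(179.0766−130.3678)=-2.4924; B=V−Δ·S=598.9653
Node (2,1) S=196.7875: V=(p*·287.8200+(1−p*)·182.5900)/1.05=215.1619; Δ=(287.8200−182.5900)/(245.9844−179.0766)=1.5728; B=V−Δ·S=-94.3381
Node (2,2) S=270.3125: V=(p*·287.5700+(1−p*)·287.8200)/1.05=274.0162; Δ=(287.5700−287.8200)/(337.8906−245.9844)=-0.0027; B=V−Δ·S=274.7515
Node (1,0) S=157.4300: V=(p*·215.1619+(1−p*)·241.9064)/1.05=219.8990; Δ=(215.1619−241.9064)/(196.7875−143.2613)=-0.4997; B=V−Δ·S=298.5594
Node (1,1) S=216.2500: V=(p*·274.0162+(1−p*)·215.1619)/1.05=227.9962; Δ=(274.0162−215.1619)/(270.3125−196.7875)=0.8005; B=V−Δ·S=54.8952
Node (0,0) S=173.0000: V=(p*·227.9962+(1−p*)·219.8990)/1.05=212.6030; Δ=(227.9962−219.8990)/(216.2500−157.4300)=0.1377; B=V−Δ·S=188.7877
The time-0 hedge costs 212.6030, which is the no-arbitrage price.

(0,0): Delta=0.1377 Bond=188.7877
(1,0): Delta=-0.4997 Bond=298.5594
(1,1): Delta=0.8005 Bond=54.8952
(2,0): Delta=-2.4924 Bond=598.9653
(2,1): Delta=1.5728 Bond=-94.3381
(2,2): Delta=-0.0027 Bond=274.7515
V0=212.6030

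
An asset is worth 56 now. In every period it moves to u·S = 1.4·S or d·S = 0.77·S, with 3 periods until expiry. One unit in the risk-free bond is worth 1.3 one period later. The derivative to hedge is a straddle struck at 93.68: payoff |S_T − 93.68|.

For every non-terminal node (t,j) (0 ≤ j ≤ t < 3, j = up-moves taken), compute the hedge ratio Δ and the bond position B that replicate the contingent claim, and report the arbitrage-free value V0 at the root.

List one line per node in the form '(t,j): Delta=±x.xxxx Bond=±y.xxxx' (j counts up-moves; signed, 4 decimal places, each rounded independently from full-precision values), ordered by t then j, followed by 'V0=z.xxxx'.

Under the risk-neutral measure, an up-move has probability p* = (R−d)/(u−d) = 0.8413 and values discount at R = 1.3.
Payoff layer (t=3): V(3,0)=68.1142, V(3,1)=47.1966, V(3,2)=9.1648, V(3,3)=59.9840
Node (2,0) S=33.2024: V=(p*·47.1966+(1−p*)·68.1142)/1.3=38.8591; Δ=(47.1966−68.1142)/(46.4834−25.5658)=-1.0000; B=V−Δ·S=72.0615
Node (2,1) S=60.3680: V=(p*·9.1648+(1−p*)·47.1966)/1.3=11.6935; Δ=(9.1648−47.1966)/(84.5152−46.4834)=-1.0000; B=V−Δ·S=72.0615
Node (2,2) S=109.7600: V=(p*·59.9840+(1−p*)·9.1648)/1.3=39.9365; Δ=(59.9840−9.1648)/(153.6640−84.5152)=0.7349; B=V−Δ·S=-40.7289
Node (1,0) S=43.1200: V=(p*·11.6935+(1−p*)·38.8591)/1.3=12.3120; Δ=(11.6935−38.8591)/(60.3680−33.2024)=-1.0000; B=V−Δ·S=55.4320
Node (1,1) S=78.4000: V=(p*·39.9365+(1−p*)·11.6935)/1.3=27.2719; Δ=(39.9365−11.6935)/(109.7600−60.3680)=0.5718; B=V−Δ·S=-17.5582
Node (0,0) S=56.0000: V=(p*·27.2719+(1−p*)·12.3120)/1.3=19.1518; Δ=(27.2719−12.3120)/(78.4000−43.1200)=0.4240; B=V−Δ·S=-4.5942
Each (Δ,B) replicates both successor values, so the strategy is self-financing and V0 is arbitrage-free.

(0,0): Delta=0.4240 Bond=-4.5942
(1,0): Delta=-1.0000 Bond=55.4320
(1,1): Delta=0.5718 Bond=-17.5582
(2,0): Delta=-1.0000 Bond=72.0615
(2,1): Delta=-1.0000 Bond=72.0615
(2,2): Delta=0.7349 Bond=-40.7289
V0=19.1518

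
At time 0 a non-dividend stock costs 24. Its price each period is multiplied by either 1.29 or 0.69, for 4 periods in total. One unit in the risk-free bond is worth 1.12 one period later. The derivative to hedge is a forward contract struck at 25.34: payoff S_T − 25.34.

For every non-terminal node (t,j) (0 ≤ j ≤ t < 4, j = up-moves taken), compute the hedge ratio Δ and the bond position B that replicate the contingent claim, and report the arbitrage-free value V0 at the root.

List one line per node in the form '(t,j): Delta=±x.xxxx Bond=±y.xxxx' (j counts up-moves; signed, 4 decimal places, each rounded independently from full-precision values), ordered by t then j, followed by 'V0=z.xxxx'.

Risk-neutral probability p* = (R−d)/(u−d) = (1.12−0.69)/(1.29−0.69) = 0.7167.
At expiry t=4: V(4,0)=-19.8999, V(4,1)=-15.1694, V(4,2)=-6.3253, V(4,3)=10.2092, V(4,4)=41.1215
  t=3,j=0: stock 7.8842 → up 10.1706 (V=-15.1694), down 5.4401 (V=-19.8999). Price -14.7408; hedge Δ=1.0000, bond B=-22.6250.
  t=3,j=1: stock 14.7401 → up 19.0147 (V=-6.3253), down 10.1706 (V=-15.1694). Price -7.8849; hedge Δ=1.0000, bond B=-22.6250.
  t=3,j=2: stock 27.5575 → up 35.5492 (V=10.2092), down 19.0147 (V=-6.3253). Price 4.9325; hedge Δ=1.0000, bond B=-22.6250.
  t=3,j=3: stock 51.5205 → up 66.4615 (V=41.1215), down 35.5492 (V=10.2092). Price 28.8955; hedge Δ=1.0000, bond B=-22.6250.
  t=2,j=0: stock 11.4264 → up 14.7401 (V=-7.8849), down 7.8842 (V=-14.7408). Price -8.7745; hedge Δ=1.0000, bond B=-20.2009.
  t=2,j=1: stock 21.3624 → up 27.5575 (V=4.9325), down 14.7401 (V=-7.8849). Price 1.1615; hedge Δ=1.0000, bond B=-20.2009.
  t=2,j=2: stock 39.9384 → up 51.5205 (V=28.8955), down 27.5575 (V=4.9325). Price 19.7375; hedge Δ=1.0000, bond B=-20.2009.
  t=1,j=0: stock 16.5600 → up 21.3624 (V=1.1615), down 11.4264 (V=-8.7745). Price -1.4765; hedge Δ=1.0000, bond B=-18.0365.
  t=1,j=1: stock 30.9600 → up 39.9384 (V=19.7375), down 21.3624 (V=1.1615). Price 12.9235; hedge Δ=1.0000, bond B=-18.0365.
  t=0,j=0: stock 24.0000 → up 30.9600 (V=12.9235), down 16.5600 (V=-1.4765). Price 7.8960; hedge Δ=1.0000, bond B=-16.1040.
Check: Δ(0,0)·S0 + B(0,0) = 7.8960 = V0.

(0,0): Delta=1.0000 Bond=-16.1040
(1,0): Delta=1.0000 Bond=-18.0365
(1,1): Delta=1.0000 Bond=-18.0365
(2,0): Delta=1.0000 Bond=-20.2009
(2,1): Delta=1.0000 Bond=-20.2009
(2,2): Delta=1.0000 Bond=-20.2009
(3,0): Delta=1.0000 Bond=-22.6250
(3,1): Delta=1.0000 Bond=-22.6250
(3,2): Delta=1.0000 Bond=-22.6250
(3,3): Delta=1.0000 Bond=-22.6250
V0=7.8960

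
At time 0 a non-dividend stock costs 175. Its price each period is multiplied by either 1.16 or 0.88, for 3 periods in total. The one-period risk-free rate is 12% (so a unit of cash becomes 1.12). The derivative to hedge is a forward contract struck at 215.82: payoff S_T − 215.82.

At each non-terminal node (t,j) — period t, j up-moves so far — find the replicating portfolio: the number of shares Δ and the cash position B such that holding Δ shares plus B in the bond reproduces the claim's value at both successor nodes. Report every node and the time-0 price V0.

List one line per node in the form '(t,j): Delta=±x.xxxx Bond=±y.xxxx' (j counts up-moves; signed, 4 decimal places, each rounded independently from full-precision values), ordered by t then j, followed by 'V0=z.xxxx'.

(0,0): Delta=1.0000 Bond=-153.6164
(1,0): Delta=1.0000 Bond=-172.0504
(1,1): Delta=1.0000 Bond=-172.0504
(2,0): Delta=1.0000 Bond=-192.6964
(2,1): Delta=1.0000 Bond=-192.6964
(2,2): Delta=1.0000 Bond=-192.6964
V0=21.3836

Since d<R<u, set p* = (R−d)/(u−d) = 0.8571; price each node as the discounted p*-expectation of its children.
At expiry t=3: V(3,0)=-96.5624, V(3,1)=-58.6168, V(3,2)=-8.5976, V(3,3)=57.3368
(2,0): S=135.5200. Δ = (V_up−V_dn)/(S_up−S_dn) = (-58.6168−-96.5624)/(157.2032−119.2576) = 1.0000. V = [p*·-58.6168 + (1−p*)·-96.5624]/1.12 = -57.1764. B = V − Δ·S = -192.6964.
(2,1): S=178.6400. Δ = (V_up−V_dn)/(S_up−S_dn) = (-8.5976−-58.6168)/(207.2224−157.2032) = 1.0000. V = [p*·-8.5976 + (1−p*)·-58.6168]/1.12 = -14.0564. B = V − Δ·S = -192.6964.
(2,2): S=235.4800. Δ = (V_up−V_dn)/(S_up−S_dn) = (57.3368−-8.5976)/(273.1568−207.2224) = 1.0000. V = [p*·57.3368 + (1−p*)·-8.5976]/1.12 = 42.7836. B = V − Δ·S = -192.6964.
(1,0): S=154.0000. Δ = (V_up−V_dn)/(S_up−S_dn) = (-14.0564−-57.1764)/(178.6400−135.5200) = 1.0000. V = [p*·-14.0564 + (1−p*)·-57.1764]/1.12 = -18.0504. B = V − Δ·S = -172.0504.
(1,1): S=203.0000. Δ = (V_up−V_dn)/(S_up−S_dn) = (42.7836−-14.0564)/(235.4800−178.6400) = 1.0000. V = [p*·42.7836 + (1−p*)·-14.0564]/1.12 = 30.9496. B = V − Δ·S = -172.0504.
(0,0): S=175.0000. Δ = (V_up−V_dn)/(S_up−S_dn) = (30.9496−-18.0504)/(203.0000−154.0000) = 1.0000. V = [p*·30.9496 + (1−p*)·-18.0504]/1.12 = 21.3836. B = V − Δ·S = -153.6164.
Check: Δ(0,0)·S0 + B(0,0) = 21.3836 = V0.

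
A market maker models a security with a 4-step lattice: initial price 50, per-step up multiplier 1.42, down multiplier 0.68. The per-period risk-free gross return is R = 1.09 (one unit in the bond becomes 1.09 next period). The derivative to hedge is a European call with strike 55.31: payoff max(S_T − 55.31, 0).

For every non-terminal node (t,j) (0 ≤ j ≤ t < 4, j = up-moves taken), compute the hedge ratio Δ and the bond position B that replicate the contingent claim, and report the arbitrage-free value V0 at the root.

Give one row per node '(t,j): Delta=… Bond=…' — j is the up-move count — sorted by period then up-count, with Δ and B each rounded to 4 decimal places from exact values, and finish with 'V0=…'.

(0,0): Delta=0.7364 Bond=-17.9041
(1,0): Delta=0.4317 Bond=-9.1576
(1,1): Delta=0.8538 Bond=-27.8523
(2,0): Delta=0.0000 Bond=0.0000
(2,1): Delta=0.5981 Bond=-18.0160
(2,2): Delta=0.9523 Bond=-40.2937
(3,0): Delta=0.0000 Bond=0.0000
(3,1): Delta=0.0000 Bond=0.0000
(3,2): Delta=0.8287 Bond=-35.4431
(3,3): Delta=1.0000 Bond=-50.7431
V0=18.9150

Under the risk-neutral measure, an up-move has probability p* = (R−d)/(u−d) = 0.5541 and values discount at R = 1.09.
Terminal payoffs: V(4,0)=0.0000, V(4,1)=0.0000, V(4,2)=0.0000, V(4,3)=42.0418, V(4,4)=147.9834
(3,0): S=15.7216. Δ = (V_up−V_dn)/(S_up−S_dn) = (0.0000−0.0000)/(22.3247−10.6907) = 0.0000. V = [p*·0.0000 + (1−p*)·0.0000]/1.09 = 0.0000. B = V − Δ·S = 0.0000.
(3,1): S=32.8304. Δ = (V_up−V_dn)/(S_up−S_dn) = (0.0000−0.0000)/(46.6192−22.3247) = 0.0000. V = [p*·0.0000 + (1−p*)·0.0000]/1.09 = 0.0000. B = V − Δ·S = 0.0000.
(3,2): S=68.5576. Δ = (V_up−V_dn)/(S_up−S_dn) = (42.0418−0.0000)/(97.3518−46.6192) = 0.8287. V = [p*·42.0418 + (1−p*)·0.0000]/1.09 = 21.3701. B = V − Δ·S = -35.4431.
(3,3): S=143.1644. Δ = (V_up−V_dn)/(S_up−S_dn) = (147.9834−42.0418)/(203.2934−97.3518) = 1.0000. V = [p*·147.9834 + (1−p*)·42.0418]/1.09 = 92.4213. B = V − Δ·S = -50.7431.
(2,0): S=23.1200. Δ = (V_up−V_dn)/(S_up−S_dn) = (0.0000−0.0000)/(32.8304−15.7216) = 0.0000. V = [p*·0.0000 + (1−p*)·0.0000]/1.09 = 0.0000. B = V − Δ·S = 0.0000.
(2,1): S=48.2800. Δ = (V_up−V_dn)/(S_up−S_dn) = (21.3701−0.0000)/(68.5576−32.8304) = 0.5981. V = [p*·21.3701 + (1−p*)·0.0000]/1.09 = 10.8626. B = V − Δ·S = -18.0160.
(2,2): S=100.8200. Δ = (V_up−V_dn)/(S_up−S_dn) = (92.4213−21.3701)/(143.1644−68.5576) = 0.9523. V = [p*·92.4213 + (1−p*)·21.3701]/1.09 = 55.7214. B = V − Δ·S = -40.2937.
(1,0): S=34.0000. Δ = (V_up−V_dn)/(S_up−S_dn) = (10.8626−0.0000)/(48.2800−23.1200) = 0.4317. V = [p*·10.8626 + (1−p*)·0.0000]/1.09 = 5.5215. B = V − Δ·S = -9.1576.
(1,1): S=71.0000. Δ = (V_up−V_dn)/(S_up−S_dn) = (55.7214−10.8626)/(100.8200−48.2800) = 0.8538. V = [p*·55.7214 + (1−p*)·10.8626]/1.09 = 32.7677. B = V − Δ·S = -27.8523.
(0,0): S=50.0000. Δ = (V_up−V_dn)/(S_up−S_dn) = (32.7677−5.5215)/(71.0000−34.0000) = 0.7364. V = [p*·32.7677 + (1−p*)·5.5215]/1.09 = 18.9150. B = V − Δ·S = -17.9041.
Root portfolio cost Δ·50+B reproduces V0=18.9150.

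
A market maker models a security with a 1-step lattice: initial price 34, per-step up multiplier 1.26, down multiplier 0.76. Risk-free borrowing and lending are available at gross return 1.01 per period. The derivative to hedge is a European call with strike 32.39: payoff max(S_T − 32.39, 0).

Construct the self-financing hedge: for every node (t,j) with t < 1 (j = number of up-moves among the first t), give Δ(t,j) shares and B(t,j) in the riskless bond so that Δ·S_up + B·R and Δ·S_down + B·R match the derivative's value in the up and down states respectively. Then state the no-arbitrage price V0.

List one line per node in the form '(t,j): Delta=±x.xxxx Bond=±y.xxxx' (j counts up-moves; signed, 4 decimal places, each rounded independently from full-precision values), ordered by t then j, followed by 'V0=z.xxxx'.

Since d<R<u, set p* = (R−d)/(u−d) = 0.5000; price each node as the discounted p*-expectation of its children.
Terminal payoffs: V(1,0)=0.0000, V(1,1)=10.4500
  t=0,j=0: stock 34.0000 → up 42.8400 (V=10.4500), down 25.8400 (V=0.0000). Price 5.1733; hedge Δ=0.6147, bond B=-15.7267.
Check: Δ(0,0)·S0 + B(0,0) = 5.1733 = V0.

(0,0): Delta=0.6147 Bond=-15.7267
V0=5.1733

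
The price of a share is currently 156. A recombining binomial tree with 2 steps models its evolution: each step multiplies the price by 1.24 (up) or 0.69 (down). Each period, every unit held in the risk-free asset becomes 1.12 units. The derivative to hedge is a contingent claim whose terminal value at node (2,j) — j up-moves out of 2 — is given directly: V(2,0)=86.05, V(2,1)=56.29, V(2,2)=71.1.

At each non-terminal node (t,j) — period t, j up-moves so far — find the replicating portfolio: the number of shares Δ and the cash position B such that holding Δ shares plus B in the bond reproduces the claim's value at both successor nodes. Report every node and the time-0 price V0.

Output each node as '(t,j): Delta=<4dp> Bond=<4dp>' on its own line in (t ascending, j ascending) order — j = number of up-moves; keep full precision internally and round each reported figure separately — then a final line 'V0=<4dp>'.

The replicating-portfolio and risk-neutral prices coincide; use p* = (1.12−0.69)/(1.24−0.69) = 0.7818 for the latter.
Payoff layer (t=2): V(2,0)=86.0500, V(2,1)=56.2900, V(2,2)=71.1000
Node (1,0) S=107.6400: V=(p*·56.2900+(1−p*)·86.0500)/1.12=56.0563; Δ=(56.2900−86.0500)/(133.4736−74.2716)=-0.5027; B=V−Δ·S=110.1654
Node (1,1) S=193.4400: V=(p*·71.1000+(1−p*)·56.2900)/1.12=60.5971; Δ=(71.1000−56.2900)/(239.8656−133.4736)=0.1392; B=V−Δ·S=33.6698
Node (0,0) S=156.0000: V=(p*·60.5971+(1−p*)·56.0563)/1.12=53.2200; Δ=(60.5971−56.0563)/(193.4400−107.6400)=0.0529; B=V−Δ·S=44.9641
Each (Δ,B) replicates both successor values, so the strategy is self-financing and V0 is arbitrage-free.

(0,0): Delta=0.0529 Bond=44.9641
(1,0): Delta=-0.5027 Bond=110.1654
(1,1): Delta=0.1392 Bond=33.6698
V0=53.2200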